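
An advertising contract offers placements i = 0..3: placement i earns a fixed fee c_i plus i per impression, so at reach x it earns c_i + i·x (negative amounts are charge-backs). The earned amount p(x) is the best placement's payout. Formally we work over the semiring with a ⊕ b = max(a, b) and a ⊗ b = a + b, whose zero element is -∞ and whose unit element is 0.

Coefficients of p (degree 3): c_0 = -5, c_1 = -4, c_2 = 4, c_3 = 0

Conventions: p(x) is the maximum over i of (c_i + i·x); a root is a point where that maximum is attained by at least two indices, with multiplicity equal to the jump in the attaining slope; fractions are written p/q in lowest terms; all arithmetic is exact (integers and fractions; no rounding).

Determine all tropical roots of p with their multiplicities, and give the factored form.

hull edge (i=0, c=-5) to (i=2, c=4): slope 9/2, span 2
hull edge (i=2, c=4) to (i=3, c=0): slope -4, span 1
Factored form: p(x) = 0 ⊗ (x ⊕ (-9/2)) ⊗ (x ⊕ (-9/2)) ⊗ (x ⊕ 4)
Answer: roots = -9/2 (mult 2), 4 (mult 1)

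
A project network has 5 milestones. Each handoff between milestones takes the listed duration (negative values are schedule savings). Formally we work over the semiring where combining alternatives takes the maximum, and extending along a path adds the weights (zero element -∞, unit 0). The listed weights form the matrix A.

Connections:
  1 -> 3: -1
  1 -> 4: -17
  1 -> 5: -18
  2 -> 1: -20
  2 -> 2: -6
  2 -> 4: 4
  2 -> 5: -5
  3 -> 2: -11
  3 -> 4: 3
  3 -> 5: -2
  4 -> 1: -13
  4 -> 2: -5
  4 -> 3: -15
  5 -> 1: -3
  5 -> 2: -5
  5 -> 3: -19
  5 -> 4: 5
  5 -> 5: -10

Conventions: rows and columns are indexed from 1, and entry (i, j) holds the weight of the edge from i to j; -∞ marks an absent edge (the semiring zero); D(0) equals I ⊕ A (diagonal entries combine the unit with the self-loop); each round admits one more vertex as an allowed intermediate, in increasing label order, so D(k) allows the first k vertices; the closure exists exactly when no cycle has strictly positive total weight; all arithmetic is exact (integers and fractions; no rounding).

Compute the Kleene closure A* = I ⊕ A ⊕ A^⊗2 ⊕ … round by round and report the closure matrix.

D(0):
  [0, -∞, -1, -17, -18]
  [-20, 0, -∞, 4, -5]
  [-∞, -11, 0, 3, -2]
  [-13, -5, -15, 0, -∞]
  [-3, -5, -19, 5, 0]
D(1):
  [0, -∞, -1, -17, -18]
  [-20, 0, -21, 4, -5]
  [-∞, -11, 0, 3, -2]
  [-13, -5, -14, 0, -31]
  [-3, -5, -4, 5, 0]
D(2):
  [0, -∞, -1, -17, -18]
  [-20, 0, -21, 4, -5]
  [-31, -11, 0, 3, -2]
  [-13, -5, -14, 0, -10]
  [-3, -5, -4, 5, 0]
D(3):
  [0, -12, -1, 2, -3]
  [-20, 0, -21, 4, -5]
  [-31, -11, 0, 3, -2]
  [-13, -5, -14, 0, -10]
  [-3, -5, -4, 5, 0]
D(4):
  [0, -3, -1, 2, -3]
  [-9, 0, -10, 4, -5]
  [-10, -2, 0, 3, -2]
  [-13, -5, -14, 0, -10]
  [-3, 0, -4, 5, 0]
D(5):
  [0, -3, -1, 2, -3]
  [-8, 0, -9, 4, -5]
  [-5, -2, 0, 3, -2]
  [-13, -5, -14, 0, -10]
  [-3, 0, -4, 5, 0]
Answer: A* = [[0, -3, -1, 2, -3], [-8, 0, -9, 4, -5], [-5, -2, 0, 3, -2], [-13, -5, -14, 0, -10], [-3, 0, -4, 5, 0]]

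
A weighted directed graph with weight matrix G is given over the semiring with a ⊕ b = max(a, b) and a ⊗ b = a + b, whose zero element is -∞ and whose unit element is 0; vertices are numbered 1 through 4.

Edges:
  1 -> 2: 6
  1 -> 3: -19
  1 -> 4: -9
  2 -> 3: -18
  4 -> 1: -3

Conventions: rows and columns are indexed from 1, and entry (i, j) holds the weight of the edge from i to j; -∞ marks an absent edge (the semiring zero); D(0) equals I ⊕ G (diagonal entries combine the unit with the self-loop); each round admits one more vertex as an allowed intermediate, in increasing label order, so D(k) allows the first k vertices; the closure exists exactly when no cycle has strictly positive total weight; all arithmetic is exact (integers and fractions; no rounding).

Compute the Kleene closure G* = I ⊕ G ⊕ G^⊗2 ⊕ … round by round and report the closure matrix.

D(0):
  [0, 6, -19, -9]
  [-∞, 0, -18, -∞]
  [-∞, -∞, 0, -∞]
  [-3, -∞, -∞, 0]
D(1):
  [0, 6, -19, -9]
  [-∞, 0, -18, -∞]
  [-∞, -∞, 0, -∞]
  [-3, 3, -22, 0]
D(2):
  [0, 6, -12, -9]
  [-∞, 0, -18, -∞]
  [-∞, -∞, 0, -∞]
  [-3, 3, -15, 0]
D(3):
  [0, 6, -12, -9]
  [-∞, 0, -18, -∞]
  [-∞, -∞, 0, -∞]
  [-3, 3, -15, 0]
D(4):
  [0, 6, -12, -9]
  [-∞, 0, -18, -∞]
  [-∞, -∞, 0, -∞]
  [-3, 3, -15, 0]
Answer: G* = [[0, 6, -12, -9], [-∞, 0, -18, -∞], [-∞, -∞, 0, -∞], [-3, 3, -15, 0]]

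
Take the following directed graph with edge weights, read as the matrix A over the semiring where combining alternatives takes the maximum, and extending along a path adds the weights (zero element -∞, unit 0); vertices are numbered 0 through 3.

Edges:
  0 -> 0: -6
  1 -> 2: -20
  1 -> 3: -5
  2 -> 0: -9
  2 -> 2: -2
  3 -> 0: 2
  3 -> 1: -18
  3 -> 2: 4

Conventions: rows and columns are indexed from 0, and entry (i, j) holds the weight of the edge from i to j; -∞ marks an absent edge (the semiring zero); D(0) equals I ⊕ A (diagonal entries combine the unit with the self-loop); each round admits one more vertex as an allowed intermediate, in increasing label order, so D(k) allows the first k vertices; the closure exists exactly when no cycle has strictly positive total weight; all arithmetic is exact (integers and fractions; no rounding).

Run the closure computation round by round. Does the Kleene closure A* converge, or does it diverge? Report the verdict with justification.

D(0):
  [0, -∞, -∞, -∞]
  [-∞, 0, -20, -5]
  [-9, -∞, 0, -∞]
  [2, -18, 4, 0]
D(1):
  [0, -∞, -∞, -∞]
  [-∞, 0, -20, -5]
  [-9, -∞, 0, -∞]
  [2, -18, 4, 0]
D(2):
  [0, -∞, -∞, -∞]
  [-∞, 0, -20, -5]
  [-9, -∞, 0, -∞]
  [2, -18, 4, 0]
D(3):
  [0, -∞, -∞, -∞]
  [-29, 0, -20, -5]
  [-9, -∞, 0, -∞]
  [2, -18, 4, 0]
D(4):
  [0, -∞, -∞, -∞]
  [-3, 0, -1, -5]
  [-9, -∞, 0, -∞]
  [2, -18, 4, 0]
Key observation: every diagonal entry stays at the unit through all rounds, so no improving cycle exists.
Answer: CONVERGES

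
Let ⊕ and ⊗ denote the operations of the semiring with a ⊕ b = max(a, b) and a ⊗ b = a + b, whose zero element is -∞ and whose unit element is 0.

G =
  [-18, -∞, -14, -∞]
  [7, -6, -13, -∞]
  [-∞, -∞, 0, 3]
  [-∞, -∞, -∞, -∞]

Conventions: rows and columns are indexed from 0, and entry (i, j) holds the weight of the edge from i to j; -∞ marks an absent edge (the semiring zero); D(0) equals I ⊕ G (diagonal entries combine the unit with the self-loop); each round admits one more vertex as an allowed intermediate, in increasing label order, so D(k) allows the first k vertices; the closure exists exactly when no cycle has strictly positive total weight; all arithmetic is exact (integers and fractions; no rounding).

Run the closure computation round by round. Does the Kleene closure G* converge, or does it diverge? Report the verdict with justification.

D(0):
  [0, -∞, -14, -∞]
  [7, 0, -13, -∞]
  [-∞, -∞, 0, 3]
  [-∞, -∞, -∞, 0]
D(1):
  [0, -∞, -14, -∞]
  [7, 0, -7, -∞]
  [-∞, -∞, 0, 3]
  [-∞, -∞, -∞, 0]
D(2):
  [0, -∞, -14, -∞]
  [7, 0, -7, -∞]
  [-∞, -∞, 0, 3]
  [-∞, -∞, -∞, 0]
D(3):
  [0, -∞, -14, -11]
  [7, 0, -7, -4]
  [-∞, -∞, 0, 3]
  [-∞, -∞, -∞, 0]
D(4):
  [0, -∞, -14, -11]
  [7, 0, -7, -4]
  [-∞, -∞, 0, 3]
  [-∞, -∞, -∞, 0]
Key observation: every diagonal entry stays at the unit through all rounds, so no improving cycle exists.
Answer: CONVERGES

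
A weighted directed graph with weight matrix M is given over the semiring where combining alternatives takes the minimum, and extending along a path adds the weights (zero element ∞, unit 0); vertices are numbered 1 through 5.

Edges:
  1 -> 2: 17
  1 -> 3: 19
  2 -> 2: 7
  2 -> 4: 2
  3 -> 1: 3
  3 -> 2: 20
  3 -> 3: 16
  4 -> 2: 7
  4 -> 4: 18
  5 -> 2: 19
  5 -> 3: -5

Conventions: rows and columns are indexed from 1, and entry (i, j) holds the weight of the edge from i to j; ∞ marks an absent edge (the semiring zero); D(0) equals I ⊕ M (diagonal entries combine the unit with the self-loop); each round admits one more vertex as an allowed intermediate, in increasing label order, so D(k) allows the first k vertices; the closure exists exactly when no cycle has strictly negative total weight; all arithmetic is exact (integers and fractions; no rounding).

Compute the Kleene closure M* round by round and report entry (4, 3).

D(0):
  [0, 17, 19, ∞, ∞]
  [∞, 0, ∞, 2, ∞]
  [3, 20, 0, ∞, ∞]
  [∞, 7, ∞, 0, ∞]
  [∞, 19, -5, ∞, 0]
D(1):
  [0, 17, 19, ∞, ∞]
  [∞, 0, ∞, 2, ∞]
  [3, 20, 0, ∞, ∞]
  [∞, 7, ∞, 0, ∞]
  [∞, 19, -5, ∞, 0]
D(2):
  [0, 17, 19, 19, ∞]
  [∞, 0, ∞, 2, ∞]
  [3, 20, 0, 22, ∞]
  [∞, 7, ∞, 0, ∞]
  [∞, 19, -5, 21, 0]
D(3):
  [0, 17, 19, 19, ∞]
  [∞, 0, ∞, 2, ∞]
  [3, 20, 0, 22, ∞]
  [∞, 7, ∞, 0, ∞]
  [-2, 15, -5, 17, 0]
D(4):
  [0, 17, 19, 19, ∞]
  [∞, 0, ∞, 2, ∞]
  [3, 20, 0, 22, ∞]
  [∞, 7, ∞, 0, ∞]
  [-2, 15, -5, 17, 0]
D(5):
  [0, 17, 19, 19, ∞]
  [∞, 0, ∞, 2, ∞]
  [3, 20, 0, 22, ∞]
  [∞, 7, ∞, 0, ∞]
  [-2, 15, -5, 17, 0]
Answer: M*[4][3] = ∞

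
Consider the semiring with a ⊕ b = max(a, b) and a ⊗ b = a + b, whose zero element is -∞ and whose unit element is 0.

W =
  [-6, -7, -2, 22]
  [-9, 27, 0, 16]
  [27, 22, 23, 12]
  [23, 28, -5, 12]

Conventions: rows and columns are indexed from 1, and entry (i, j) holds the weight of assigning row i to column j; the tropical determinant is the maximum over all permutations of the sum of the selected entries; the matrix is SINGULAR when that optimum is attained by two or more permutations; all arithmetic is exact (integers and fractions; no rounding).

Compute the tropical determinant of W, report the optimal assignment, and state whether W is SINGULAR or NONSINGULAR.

σ = (1, 2, 3, 4): (-6) + 27 + 23 + 12 = 56
σ = (1, 2, 4, 3): (-6) + 27 + 12 + (-5) = 28
σ = (1, 3, 2, 4): (-6) + 0 + 22 + 12 = 28
σ = (1, 3, 4, 2): (-6) + 0 + 12 + 28 = 34
σ = (1, 4, 2, 3): (-6) + 16 + 22 + (-5) = 27
σ = (1, 4, 3, 2): (-6) + 16 + 23 + 28 = 61
σ = (2, 1, 3, 4): (-7) + (-9) + 23 + 12 = 19
σ = (2, 1, 4, 3): (-7) + (-9) + 12 + (-5) = -9
σ = (2, 3, 1, 4): (-7) + 0 + 27 + 12 = 32
σ = (2, 3, 4, 1): (-7) + 0 + 12 + 23 = 28
σ = (2, 4, 1, 3): (-7) + 16 + 27 + (-5) = 31
σ = (2, 4, 3, 1): (-7) + 16 + 23 + 23 = 55
σ = (3, 1, 2, 4): (-2) + (-9) + 22 + 12 = 23
σ = (3, 1, 4, 2): (-2) + (-9) + 12 + 28 = 29
σ = (3, 2, 1, 4): (-2) + 27 + 27 + 12 = 64
σ = (3, 2, 4, 1): (-2) + 27 + 12 + 23 = 60
σ = (3, 4, 1, 2): (-2) + 16 + 27 + 28 = 69
σ = (3, 4, 2, 1): (-2) + 16 + 22 + 23 = 59
σ = (4, 1, 2, 3): 22 + (-9) + 22 + (-5) = 30
σ = (4, 1, 3, 2): 22 + (-9) + 23 + 28 = 64
σ = (4, 2, 1, 3): 22 + 27 + 27 + (-5) = 71
σ = (4, 2, 3, 1): 22 + 27 + 23 + 23 = 95
σ = (4, 3, 1, 2): 22 + 0 + 27 + 28 = 77
σ = (4, 3, 2, 1): 22 + 0 + 22 + 23 = 67
Optimal value attained by: σ = (4, 2, 3, 1).
Answer: det⊕(W) = 95; verdict: NONSINGULAR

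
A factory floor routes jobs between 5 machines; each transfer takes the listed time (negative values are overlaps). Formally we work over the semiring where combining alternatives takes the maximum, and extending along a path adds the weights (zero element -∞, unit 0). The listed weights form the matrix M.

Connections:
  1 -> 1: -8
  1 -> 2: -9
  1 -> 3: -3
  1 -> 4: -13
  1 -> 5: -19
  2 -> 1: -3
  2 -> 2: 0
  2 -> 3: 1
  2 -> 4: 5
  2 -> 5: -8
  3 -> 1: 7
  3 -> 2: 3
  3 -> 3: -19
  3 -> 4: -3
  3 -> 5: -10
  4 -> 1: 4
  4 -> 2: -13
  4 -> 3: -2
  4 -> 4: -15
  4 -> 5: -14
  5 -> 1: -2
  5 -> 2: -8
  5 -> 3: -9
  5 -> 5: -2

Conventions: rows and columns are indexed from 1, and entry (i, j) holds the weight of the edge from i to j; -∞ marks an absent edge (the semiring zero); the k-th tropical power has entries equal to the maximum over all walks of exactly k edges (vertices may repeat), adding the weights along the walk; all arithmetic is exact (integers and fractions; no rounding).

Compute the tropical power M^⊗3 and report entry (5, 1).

M^⊗2:
  [4, 0, -8, -4, -13]
  [9, 4, 3, 5, -8]
  [1, 3, 4, 8, -5]
  [5, 1, 1, -5, -12]
  [-2, -6, -5, -3, -4]
M^⊗3:
  [0, 0, 1, 5, -8]
  [10, 6, 6, 9, -4]
  [12, 7, 6, 8, -5]
  [8, 4, 2, 6, -7]
  [2, -2, -5, -1, -6]
Key observation: the optimum is the walk 5->1->3->1, with weight (-2) + (-3) + 7 = 2.
Optimal value attained by: walk 5->1->3->1.
Answer: (M^⊗3)[5][1] = 2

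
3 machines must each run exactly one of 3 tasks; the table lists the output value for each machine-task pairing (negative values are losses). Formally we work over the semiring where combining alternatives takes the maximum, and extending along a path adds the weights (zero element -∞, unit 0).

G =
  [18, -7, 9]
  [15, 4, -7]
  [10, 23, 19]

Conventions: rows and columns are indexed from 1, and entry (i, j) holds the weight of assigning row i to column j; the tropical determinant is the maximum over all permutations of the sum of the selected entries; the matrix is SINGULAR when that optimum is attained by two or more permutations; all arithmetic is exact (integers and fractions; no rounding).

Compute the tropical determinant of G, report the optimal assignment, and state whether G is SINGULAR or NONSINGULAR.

σ = (1, 2, 3): 18 + 4 + 19 = 41
σ = (1, 3, 2): 18 + (-7) + 23 = 34
σ = (2, 1, 3): (-7) + 15 + 19 = 27
σ = (2, 3, 1): (-7) + (-7) + 10 = -4
σ = (3, 1, 2): 9 + 15 + 23 = 47
σ = (3, 2, 1): 9 + 4 + 10 = 23
Optimal value attained by: σ = (3, 1, 2).
Answer: det⊕(G) = 47; verdict: NONSINGULAR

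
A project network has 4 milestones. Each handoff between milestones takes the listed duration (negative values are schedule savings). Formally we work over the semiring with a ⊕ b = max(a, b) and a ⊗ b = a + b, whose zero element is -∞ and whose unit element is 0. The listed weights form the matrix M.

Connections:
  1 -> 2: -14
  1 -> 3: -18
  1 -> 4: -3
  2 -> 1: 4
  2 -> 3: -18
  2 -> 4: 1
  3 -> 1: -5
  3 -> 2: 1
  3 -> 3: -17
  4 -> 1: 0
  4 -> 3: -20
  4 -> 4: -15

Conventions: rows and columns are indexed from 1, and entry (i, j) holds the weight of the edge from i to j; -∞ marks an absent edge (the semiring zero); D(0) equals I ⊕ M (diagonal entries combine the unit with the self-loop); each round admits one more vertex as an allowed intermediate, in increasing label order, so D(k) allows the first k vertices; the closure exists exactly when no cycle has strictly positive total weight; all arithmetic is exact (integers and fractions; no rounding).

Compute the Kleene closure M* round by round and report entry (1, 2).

D(0):
  [0, -14, -18, -3]
  [4, 0, -18, 1]
  [-5, 1, 0, -∞]
  [0, -∞, -20, 0]
D(1):
  [0, -14, -18, -3]
  [4, 0, -14, 1]
  [-5, 1, 0, -8]
  [0, -14, -18, 0]
D(2):
  [0, -14, -18, -3]
  [4, 0, -14, 1]
  [5, 1, 0, 2]
  [0, -14, -18, 0]
D(3):
  [0, -14, -18, -3]
  [4, 0, -14, 1]
  [5, 1, 0, 2]
  [0, -14, -18, 0]
D(4):
  [0, -14, -18, -3]
  [4, 0, -14, 1]
  [5, 1, 0, 2]
  [0, -14, -18, 0]
Answer: M*[1][2] = -14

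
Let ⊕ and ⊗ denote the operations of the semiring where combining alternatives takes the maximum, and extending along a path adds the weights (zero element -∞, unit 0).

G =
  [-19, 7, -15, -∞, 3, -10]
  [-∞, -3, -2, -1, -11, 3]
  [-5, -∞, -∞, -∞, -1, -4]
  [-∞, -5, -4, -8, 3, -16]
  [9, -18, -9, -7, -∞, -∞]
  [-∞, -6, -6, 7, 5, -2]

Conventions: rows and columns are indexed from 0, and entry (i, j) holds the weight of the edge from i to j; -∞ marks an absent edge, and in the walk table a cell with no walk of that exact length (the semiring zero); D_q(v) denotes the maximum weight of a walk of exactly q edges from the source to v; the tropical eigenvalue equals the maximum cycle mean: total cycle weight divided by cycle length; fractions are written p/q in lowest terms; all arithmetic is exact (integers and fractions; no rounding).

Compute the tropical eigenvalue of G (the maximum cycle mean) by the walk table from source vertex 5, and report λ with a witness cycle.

q=0: [-∞, -∞, -∞, -∞, -∞, 0]
q=1: [-∞, -6, -6, 7, 5, -2]
q=2: [14, 2, 3, 5, 10, -3]
q=3: [19, 21, 1, 4, 17, 5]
q=4: [26, 26, 19, 20, 22, 24]
q=5: [31, 33, 24, 31, 29, 29]
q=6: [38, 38, 31, 36, 34, 36]
Optimal cycle mean attained by: cycle 0->1->5->4->0, total 7 + 3 + 5 + 9, length 4.
Answer: λ = 6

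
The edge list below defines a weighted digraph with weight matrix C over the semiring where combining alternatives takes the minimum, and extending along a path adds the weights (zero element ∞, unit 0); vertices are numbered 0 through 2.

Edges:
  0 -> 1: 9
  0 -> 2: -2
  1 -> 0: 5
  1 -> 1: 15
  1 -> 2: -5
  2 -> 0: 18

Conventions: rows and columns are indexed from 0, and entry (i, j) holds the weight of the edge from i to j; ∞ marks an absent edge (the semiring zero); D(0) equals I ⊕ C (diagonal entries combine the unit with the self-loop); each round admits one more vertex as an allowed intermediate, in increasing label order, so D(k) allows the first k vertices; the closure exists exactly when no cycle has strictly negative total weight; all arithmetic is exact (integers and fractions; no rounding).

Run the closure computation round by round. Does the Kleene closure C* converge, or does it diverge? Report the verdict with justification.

D(0):
  [0, 9, -2]
  [5, 0, -5]
  [18, ∞, 0]
D(1):
  [0, 9, -2]
  [5, 0, -5]
  [18, 27, 0]
D(2):
  [0, 9, -2]
  [5, 0, -5]
  [18, 27, 0]
D(3):
  [0, 9, -2]
  [5, 0, -5]
  [18, 27, 0]
Key observation: every diagonal entry stays at the unit through all rounds, so no improving cycle exists.
Answer: CONVERGES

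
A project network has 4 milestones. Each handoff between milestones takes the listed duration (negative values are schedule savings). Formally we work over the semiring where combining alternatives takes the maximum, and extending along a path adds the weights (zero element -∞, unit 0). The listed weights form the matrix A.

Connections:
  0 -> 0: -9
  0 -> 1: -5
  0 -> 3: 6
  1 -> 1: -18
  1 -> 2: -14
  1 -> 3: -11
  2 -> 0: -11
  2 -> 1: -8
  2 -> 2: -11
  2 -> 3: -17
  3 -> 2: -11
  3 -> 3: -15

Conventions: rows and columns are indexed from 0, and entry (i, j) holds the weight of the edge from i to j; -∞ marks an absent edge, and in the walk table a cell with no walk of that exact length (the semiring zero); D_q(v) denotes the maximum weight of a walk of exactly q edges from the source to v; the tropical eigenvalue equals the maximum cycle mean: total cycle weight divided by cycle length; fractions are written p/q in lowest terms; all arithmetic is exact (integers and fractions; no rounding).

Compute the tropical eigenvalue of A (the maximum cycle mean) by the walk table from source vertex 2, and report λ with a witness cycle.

q=0: [-∞, -∞, 0, -∞]
q=1: [-11, -8, -11, -17]
q=2: [-20, -16, -22, -5]
q=3: [-29, -25, -16, -14]
q=4: [-27, -24, -25, -23]
Optimal cycle mean attained by: cycle 0->3->2->0, total 6 + (-11) + (-11), length 3.
Answer: λ = -16/3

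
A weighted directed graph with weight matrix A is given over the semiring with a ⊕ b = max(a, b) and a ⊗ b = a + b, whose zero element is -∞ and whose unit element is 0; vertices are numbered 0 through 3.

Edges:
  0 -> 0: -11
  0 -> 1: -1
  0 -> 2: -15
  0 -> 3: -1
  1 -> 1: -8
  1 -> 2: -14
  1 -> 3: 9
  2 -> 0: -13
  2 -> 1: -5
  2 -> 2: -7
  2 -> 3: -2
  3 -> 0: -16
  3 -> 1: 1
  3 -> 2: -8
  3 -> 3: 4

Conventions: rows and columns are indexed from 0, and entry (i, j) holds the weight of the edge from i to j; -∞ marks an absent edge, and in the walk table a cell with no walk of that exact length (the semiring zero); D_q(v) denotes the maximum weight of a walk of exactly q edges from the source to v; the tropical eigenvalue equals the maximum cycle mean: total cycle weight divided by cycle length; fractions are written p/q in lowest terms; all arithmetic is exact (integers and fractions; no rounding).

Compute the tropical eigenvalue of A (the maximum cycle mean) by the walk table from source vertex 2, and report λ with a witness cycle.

q=0: [-∞, -∞, 0, -∞]
q=1: [-13, -5, -7, -2]
q=2: [-18, -1, -10, 4]
q=3: [-12, 5, -4, 8]
q=4: [-8, 9, 0, 14]
Optimal cycle mean attained by: cycle 1->3->1, total 9 + 1, length 2.
Answer: λ = 5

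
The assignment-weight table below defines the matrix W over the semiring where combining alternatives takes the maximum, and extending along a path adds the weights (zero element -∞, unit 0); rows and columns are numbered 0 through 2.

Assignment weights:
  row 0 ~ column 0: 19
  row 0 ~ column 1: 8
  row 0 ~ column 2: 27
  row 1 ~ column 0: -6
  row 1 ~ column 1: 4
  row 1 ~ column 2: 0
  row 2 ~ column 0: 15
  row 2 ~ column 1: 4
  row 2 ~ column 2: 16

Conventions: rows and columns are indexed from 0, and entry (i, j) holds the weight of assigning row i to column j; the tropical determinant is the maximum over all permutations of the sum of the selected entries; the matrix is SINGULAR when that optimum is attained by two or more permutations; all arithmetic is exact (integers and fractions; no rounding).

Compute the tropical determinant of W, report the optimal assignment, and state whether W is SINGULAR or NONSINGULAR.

σ = (0, 1, 2): 19 + 4 + 16 = 39
σ = (0, 2, 1): 19 + 0 + 4 = 23
σ = (1, 0, 2): 8 + (-6) + 16 = 18
σ = (1, 2, 0): 8 + 0 + 15 = 23
σ = (2, 0, 1): 27 + (-6) + 4 = 25
σ = (2, 1, 0): 27 + 4 + 15 = 46
Optimal value attained by: σ = (2, 1, 0).
Answer: det⊕(W) = 46; verdict: NONSINGULAR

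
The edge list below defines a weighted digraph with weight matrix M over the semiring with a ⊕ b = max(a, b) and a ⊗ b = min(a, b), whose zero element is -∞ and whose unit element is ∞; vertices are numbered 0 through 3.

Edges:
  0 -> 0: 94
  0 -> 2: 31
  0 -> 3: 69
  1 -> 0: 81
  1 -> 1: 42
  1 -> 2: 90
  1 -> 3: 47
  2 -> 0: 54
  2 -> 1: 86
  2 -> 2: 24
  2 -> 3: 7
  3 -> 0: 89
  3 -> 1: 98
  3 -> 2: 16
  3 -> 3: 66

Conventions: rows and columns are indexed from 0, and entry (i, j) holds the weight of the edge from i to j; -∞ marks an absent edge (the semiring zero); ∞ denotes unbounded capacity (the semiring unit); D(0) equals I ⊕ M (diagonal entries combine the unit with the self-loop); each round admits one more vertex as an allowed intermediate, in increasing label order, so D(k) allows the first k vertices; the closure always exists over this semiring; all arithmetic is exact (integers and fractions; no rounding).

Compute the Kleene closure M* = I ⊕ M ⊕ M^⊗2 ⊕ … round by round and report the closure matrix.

D(0):
  [∞, -∞, 31, 69]
  [81, ∞, 90, 47]
  [54, 86, ∞, 7]
  [89, 98, 16, ∞]
D(1):
  [∞, -∞, 31, 69]
  [81, ∞, 90, 69]
  [54, 86, ∞, 54]
  [89, 98, 31, ∞]
D(2):
  [∞, -∞, 31, 69]
  [81, ∞, 90, 69]
  [81, 86, ∞, 69]
  [89, 98, 90, ∞]
D(3):
  [∞, 31, 31, 69]
  [81, ∞, 90, 69]
  [81, 86, ∞, 69]
  [89, 98, 90, ∞]
D(4):
  [∞, 69, 69, 69]
  [81, ∞, 90, 69]
  [81, 86, ∞, 69]
  [89, 98, 90, ∞]
Answer: M* = [[∞, 69, 69, 69], [81, ∞, 90, 69], [81, 86, ∞, 69], [89, 98, 90, ∞]]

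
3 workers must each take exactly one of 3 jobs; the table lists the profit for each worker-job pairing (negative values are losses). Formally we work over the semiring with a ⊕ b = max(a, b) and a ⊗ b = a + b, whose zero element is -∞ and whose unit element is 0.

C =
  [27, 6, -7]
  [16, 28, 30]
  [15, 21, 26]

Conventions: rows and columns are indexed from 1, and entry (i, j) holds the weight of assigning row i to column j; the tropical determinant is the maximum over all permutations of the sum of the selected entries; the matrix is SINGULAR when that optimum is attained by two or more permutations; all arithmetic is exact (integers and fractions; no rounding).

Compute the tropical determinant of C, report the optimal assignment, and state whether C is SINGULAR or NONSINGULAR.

σ = (1, 2, 3): 27 + 28 + 26 = 81
σ = (1, 3, 2): 27 + 30 + 21 = 78
σ = (2, 1, 3): 6 + 16 + 26 = 48
σ = (2, 3, 1): 6 + 30 + 15 = 51
σ = (3, 1, 2): (-7) + 16 + 21 = 30
σ = (3, 2, 1): (-7) + 28 + 15 = 36
Optimal value attained by: σ = (1, 2, 3).
Answer: det⊕(C) = 81; verdict: NONSINGULAR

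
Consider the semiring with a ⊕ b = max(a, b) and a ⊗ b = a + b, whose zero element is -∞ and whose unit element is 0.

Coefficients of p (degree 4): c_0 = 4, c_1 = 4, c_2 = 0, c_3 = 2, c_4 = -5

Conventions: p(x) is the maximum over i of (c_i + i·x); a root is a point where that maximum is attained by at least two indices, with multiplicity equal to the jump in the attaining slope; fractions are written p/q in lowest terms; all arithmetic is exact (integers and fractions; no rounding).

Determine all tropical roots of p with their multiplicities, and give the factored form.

hull edge (i=0, c=4) to (i=1, c=4): slope 0, span 1
hull edge (i=1, c=4) to (i=3, c=2): slope -1, span 2
hull edge (i=3, c=2) to (i=4, c=-5): slope -7, span 1
Factored form: p(x) = -5 ⊗ (x ⊕ 0) ⊗ (x ⊕ 1) ⊗ (x ⊕ 1) ⊗ (x ⊕ 7)
Answer: roots = 0 (mult 1), 1 (mult 2), 7 (mult 1)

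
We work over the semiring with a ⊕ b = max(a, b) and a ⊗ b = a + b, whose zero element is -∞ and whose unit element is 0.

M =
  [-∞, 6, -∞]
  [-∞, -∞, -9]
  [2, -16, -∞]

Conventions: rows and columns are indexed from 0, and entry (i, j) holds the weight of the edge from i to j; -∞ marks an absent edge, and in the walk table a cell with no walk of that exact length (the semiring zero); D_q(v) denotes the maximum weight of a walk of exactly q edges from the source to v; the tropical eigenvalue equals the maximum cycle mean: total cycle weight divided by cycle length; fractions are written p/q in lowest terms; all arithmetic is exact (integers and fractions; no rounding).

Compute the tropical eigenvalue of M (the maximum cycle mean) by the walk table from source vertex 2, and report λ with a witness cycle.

q=0: [-∞, -∞, 0]
q=1: [2, -16, -∞]
q=2: [-∞, 8, -25]
q=3: [-23, -41, -1]
Optimal cycle mean attained by: cycle 0->1->2->0, total 6 + (-9) + 2, length 3.
Answer: λ = -1/3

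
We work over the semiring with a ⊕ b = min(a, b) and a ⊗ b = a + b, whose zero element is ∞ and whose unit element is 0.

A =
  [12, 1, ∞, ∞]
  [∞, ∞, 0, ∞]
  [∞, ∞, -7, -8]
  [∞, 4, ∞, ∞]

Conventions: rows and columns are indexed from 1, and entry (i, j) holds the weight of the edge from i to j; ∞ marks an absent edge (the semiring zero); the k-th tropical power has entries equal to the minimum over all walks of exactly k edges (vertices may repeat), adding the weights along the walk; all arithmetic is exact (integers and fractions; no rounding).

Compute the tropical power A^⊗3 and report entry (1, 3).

A^⊗2:
  [24, 13, 1, ∞]
  [∞, ∞, -7, -8]
  [∞, -4, -14, -15]
  [∞, ∞, 4, ∞]
A^⊗3:
  [36, 25, -6, -7]
  [∞, -4, -14, -15]
  [∞, -11, -21, -22]
  [∞, ∞, -3, -4]
Key observation: the optimum is the walk 1->2->3->3, with weight 1 + 0 + (-7) = -6.
Optimal value attained by: walk 1->2->3->3.
Answer: (A^⊗3)[1][3] = -6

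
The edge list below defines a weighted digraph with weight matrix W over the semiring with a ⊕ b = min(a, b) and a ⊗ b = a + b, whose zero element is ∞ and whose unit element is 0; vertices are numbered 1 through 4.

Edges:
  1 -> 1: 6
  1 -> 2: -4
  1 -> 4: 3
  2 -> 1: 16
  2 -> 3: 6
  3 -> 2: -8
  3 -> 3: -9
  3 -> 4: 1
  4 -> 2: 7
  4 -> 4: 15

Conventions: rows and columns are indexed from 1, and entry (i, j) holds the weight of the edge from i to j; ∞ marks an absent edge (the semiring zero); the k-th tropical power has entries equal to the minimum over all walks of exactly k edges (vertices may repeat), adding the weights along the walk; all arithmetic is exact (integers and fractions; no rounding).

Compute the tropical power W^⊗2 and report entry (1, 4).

W^⊗2:
  [12, 2, 2, 9]
  [22, -2, -3, 7]
  [8, -17, -18, -8]
  [23, 22, 13, 30]
Key observation: the optimum is the walk 1->1->4, with weight 6 + 3 = 9.
Optimal value attained by: walk 1->1->4.
Answer: (W^⊗2)[1][4] = 9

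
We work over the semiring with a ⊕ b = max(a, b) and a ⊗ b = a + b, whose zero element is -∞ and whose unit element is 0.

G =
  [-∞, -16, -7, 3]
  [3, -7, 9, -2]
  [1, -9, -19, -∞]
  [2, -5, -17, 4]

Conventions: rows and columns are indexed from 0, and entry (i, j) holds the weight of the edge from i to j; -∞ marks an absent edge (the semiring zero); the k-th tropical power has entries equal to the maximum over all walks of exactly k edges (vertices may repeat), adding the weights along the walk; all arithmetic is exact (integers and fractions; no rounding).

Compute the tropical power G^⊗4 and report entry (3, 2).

G^⊗2:
  [5, -2, -7, 7]
  [10, 0, 2, 6]
  [-6, -15, 0, 4]
  [6, -1, 4, 8]
G^⊗3:
  [9, 2, 7, 11]
  [8, 1, 9, 13]
  [6, -1, -6, 8]
  [10, 3, 8, 12]
G^⊗4:
  [13, 6, 11, 15]
  [15, 8, 10, 17]
  [10, 3, 8, 12]
  [14, 7, 12, 16]
Key observation: the optimum is the walk 3->3->3->1->2, with weight 4 + 4 + (-5) + 9 = 12.
Optimal value attained by: walk 3->3->3->1->2.
Answer: (G^⊗4)[3][2] = 12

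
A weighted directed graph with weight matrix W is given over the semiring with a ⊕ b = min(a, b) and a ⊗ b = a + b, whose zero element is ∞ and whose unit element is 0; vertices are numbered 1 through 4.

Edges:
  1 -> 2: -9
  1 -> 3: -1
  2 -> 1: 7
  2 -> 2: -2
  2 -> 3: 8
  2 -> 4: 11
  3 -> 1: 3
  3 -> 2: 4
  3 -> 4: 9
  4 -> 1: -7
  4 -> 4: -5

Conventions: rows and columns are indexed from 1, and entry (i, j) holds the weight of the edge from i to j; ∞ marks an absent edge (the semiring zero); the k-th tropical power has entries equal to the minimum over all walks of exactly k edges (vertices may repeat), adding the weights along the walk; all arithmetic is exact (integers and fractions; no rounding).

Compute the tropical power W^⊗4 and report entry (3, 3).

W^⊗2:
  [-2, -11, -1, 2]
  [4, -4, 6, 6]
  [2, -6, 2, 4]
  [-12, -16, -8, -10]
W^⊗3:
  [-5, -13, -3, -3]
  [-1, -6, 3, 1]
  [-3, -8, 1, -1]
  [-17, -21, -13, -15]
W^⊗4:
  [-10, -15, -6, -8]
  [-6, -10, -2, -4]
  [-8, -12, -4, -6]
  [-22, -26, -18, -20]
Key observation: the optimum is the walk 3->4->4->1->3, with weight 9 + (-5) + (-7) + (-1) = -4.
Optimal value attained by: walk 3->4->4->1->3.
Answer: (W^⊗4)[3][3] = -4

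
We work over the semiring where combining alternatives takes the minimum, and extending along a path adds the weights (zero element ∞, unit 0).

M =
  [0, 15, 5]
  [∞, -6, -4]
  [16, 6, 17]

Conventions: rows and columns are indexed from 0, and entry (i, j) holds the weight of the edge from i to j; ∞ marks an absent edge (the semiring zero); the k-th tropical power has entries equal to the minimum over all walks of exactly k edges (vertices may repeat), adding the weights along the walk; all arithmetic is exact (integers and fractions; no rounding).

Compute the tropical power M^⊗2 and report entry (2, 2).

M^⊗2:
  [0, 9, 5]
  [12, -12, -10]
  [16, 0, 2]
Key observation: the optimum is the walk 2->1->2, with weight 6 + (-4) = 2.
Optimal value attained by: walk 2->1->2.
Answer: (M^⊗2)[2][2] = 2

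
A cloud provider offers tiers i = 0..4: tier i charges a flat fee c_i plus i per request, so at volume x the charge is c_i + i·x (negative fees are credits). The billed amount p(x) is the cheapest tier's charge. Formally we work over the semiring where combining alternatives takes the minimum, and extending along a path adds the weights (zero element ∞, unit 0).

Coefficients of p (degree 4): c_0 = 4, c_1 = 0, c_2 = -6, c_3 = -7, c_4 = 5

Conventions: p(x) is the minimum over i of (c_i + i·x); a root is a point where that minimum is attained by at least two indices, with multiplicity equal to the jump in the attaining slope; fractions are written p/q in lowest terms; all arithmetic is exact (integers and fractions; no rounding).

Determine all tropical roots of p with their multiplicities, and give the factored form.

hull edge (i=0, c=4) to (i=2, c=-6): slope -5, span 2
hull edge (i=2, c=-6) to (i=3, c=-7): slope -1, span 1
hull edge (i=3, c=-7) to (i=4, c=5): slope 12, span 1
Factored form: p(x) = 5 ⊗ (x ⊕ (-12)) ⊗ (x ⊕ 1) ⊗ (x ⊕ 5) ⊗ (x ⊕ 5)
Answer: roots = -12 (mult 1), 1 (mult 1), 5 (mult 2)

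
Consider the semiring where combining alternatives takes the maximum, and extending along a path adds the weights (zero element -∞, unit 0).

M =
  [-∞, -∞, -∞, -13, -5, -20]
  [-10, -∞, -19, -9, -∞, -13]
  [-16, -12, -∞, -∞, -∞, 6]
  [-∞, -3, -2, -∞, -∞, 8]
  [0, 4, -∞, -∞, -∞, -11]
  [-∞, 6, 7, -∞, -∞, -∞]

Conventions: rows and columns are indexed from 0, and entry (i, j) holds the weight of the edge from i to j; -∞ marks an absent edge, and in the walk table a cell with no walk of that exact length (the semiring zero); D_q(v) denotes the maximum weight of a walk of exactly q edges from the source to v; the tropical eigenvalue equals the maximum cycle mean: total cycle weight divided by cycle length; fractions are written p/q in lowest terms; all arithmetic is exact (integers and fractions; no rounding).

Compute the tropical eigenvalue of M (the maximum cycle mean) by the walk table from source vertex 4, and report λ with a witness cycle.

q=0: [-∞, -∞, -∞, -∞, 0, -∞]
q=1: [0, 4, -∞, -∞, -∞, -11]
q=2: [-6, -5, -4, -5, -5, -9]
q=3: [-5, -1, -2, -14, -11, 3]
q=4: [-11, 9, 10, -10, -10, 4]
q=5: [-1, 10, 11, 0, -16, 16]
q=6: [0, 22, 23, 1, -6, 17]
Optimal cycle mean attained by: cycle 2->5->2, total 6 + 7, length 2.
Answer: λ = 13/2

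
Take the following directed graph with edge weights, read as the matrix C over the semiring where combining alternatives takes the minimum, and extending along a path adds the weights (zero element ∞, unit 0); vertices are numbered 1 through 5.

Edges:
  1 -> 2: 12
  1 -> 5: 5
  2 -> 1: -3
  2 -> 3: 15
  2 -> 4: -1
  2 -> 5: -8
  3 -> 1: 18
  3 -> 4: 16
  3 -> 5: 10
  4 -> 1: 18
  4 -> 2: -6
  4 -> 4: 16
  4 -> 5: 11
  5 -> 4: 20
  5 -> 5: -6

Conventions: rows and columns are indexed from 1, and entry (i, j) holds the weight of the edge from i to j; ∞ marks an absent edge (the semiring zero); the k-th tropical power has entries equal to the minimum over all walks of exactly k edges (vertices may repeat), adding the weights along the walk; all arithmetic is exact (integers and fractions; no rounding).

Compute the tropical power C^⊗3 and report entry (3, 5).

C^⊗2:
  [9, ∞, 27, 11, -1]
  [17, -7, ∞, 12, -14]
  [34, 10, ∞, 30, 4]
  [-9, 10, 9, -7, -14]
  [38, 14, ∞, 14, -12]
C^⊗3:
  [29, 5, ∞, 19, -7]
  [-10, 6, 8, -8, -20]
  [7, 24, 25, 9, -2]
  [7, -13, 25, 6, -20]
  [11, 8, 29, 8, -18]
Key observation: the optimum is the walk 3->5->5->5, with weight 10 + (-6) + (-6) = -2.
Optimal value attained by: walk 3->5->5->5.
Answer: (C^⊗3)[3][5] = -2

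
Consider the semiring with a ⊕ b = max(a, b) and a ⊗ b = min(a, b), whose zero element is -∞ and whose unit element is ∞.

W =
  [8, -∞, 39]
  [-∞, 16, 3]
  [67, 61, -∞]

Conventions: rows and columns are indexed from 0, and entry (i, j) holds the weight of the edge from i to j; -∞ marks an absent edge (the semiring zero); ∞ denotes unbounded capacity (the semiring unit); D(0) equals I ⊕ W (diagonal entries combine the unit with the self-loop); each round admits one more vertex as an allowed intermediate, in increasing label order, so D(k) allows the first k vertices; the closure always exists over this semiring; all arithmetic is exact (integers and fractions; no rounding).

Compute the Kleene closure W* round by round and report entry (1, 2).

D(0):
  [∞, -∞, 39]
  [-∞, ∞, 3]
  [67, 61, ∞]
D(1):
  [∞, -∞, 39]
  [-∞, ∞, 3]
  [67, 61, ∞]
D(2):
  [∞, -∞, 39]
  [-∞, ∞, 3]
  [67, 61, ∞]
D(3):
  [∞, 39, 39]
  [3, ∞, 3]
  [67, 61, ∞]
Answer: W*[1][2] = 3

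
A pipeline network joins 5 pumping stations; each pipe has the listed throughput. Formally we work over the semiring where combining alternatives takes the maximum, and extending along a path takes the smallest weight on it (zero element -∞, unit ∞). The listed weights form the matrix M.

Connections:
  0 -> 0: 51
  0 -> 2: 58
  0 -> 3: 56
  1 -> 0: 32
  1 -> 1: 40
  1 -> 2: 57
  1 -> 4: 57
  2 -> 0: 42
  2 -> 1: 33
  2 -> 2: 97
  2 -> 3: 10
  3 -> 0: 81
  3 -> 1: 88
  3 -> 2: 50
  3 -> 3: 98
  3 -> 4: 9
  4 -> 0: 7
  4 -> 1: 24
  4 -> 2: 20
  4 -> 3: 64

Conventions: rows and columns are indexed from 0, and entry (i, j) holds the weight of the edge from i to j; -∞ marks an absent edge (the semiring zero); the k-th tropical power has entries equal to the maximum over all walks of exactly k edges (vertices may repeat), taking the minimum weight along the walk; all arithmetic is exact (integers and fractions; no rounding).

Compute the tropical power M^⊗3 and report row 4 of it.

M^⊗2:
  [56, 56, 58, 56, 9]
  [42, 40, 57, 57, 40]
  [42, 33, 97, 42, 33]
  [81, 88, 58, 98, 57]
  [64, 64, 50, 64, 24]
M^⊗3:
  [56, 56, 58, 56, 56]
  [57, 57, 57, 57, 40]
  [42, 42, 97, 42, 33]
  [81, 88, 58, 98, 57]
  [64, 64, 58, 64, 57]
Answer: row 4 of M^⊗3 = [64, 64, 58, 64, 57]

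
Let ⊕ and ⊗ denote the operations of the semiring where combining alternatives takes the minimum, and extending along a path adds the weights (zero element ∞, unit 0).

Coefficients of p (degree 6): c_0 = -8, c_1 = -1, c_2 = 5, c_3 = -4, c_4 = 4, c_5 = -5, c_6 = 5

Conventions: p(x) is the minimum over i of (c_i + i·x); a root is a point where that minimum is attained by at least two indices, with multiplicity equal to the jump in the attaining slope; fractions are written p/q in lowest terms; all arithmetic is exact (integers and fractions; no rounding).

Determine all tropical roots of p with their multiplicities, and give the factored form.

hull edge (i=0, c=-8) to (i=5, c=-5): slope 3/5, span 5
hull edge (i=5, c=-5) to (i=6, c=5): slope 10, span 1
Factored form: p(x) = 5 ⊗ (x ⊕ (-10)) ⊗ (x ⊕ (-3/5)) ⊗ (x ⊕ (-3/5)) ⊗ (x ⊕ (-3/5)) ⊗ (x ⊕ (-3/5)) ⊗ (x ⊕ (-3/5))
Answer: roots = -10 (mult 1), -3/5 (mult 5)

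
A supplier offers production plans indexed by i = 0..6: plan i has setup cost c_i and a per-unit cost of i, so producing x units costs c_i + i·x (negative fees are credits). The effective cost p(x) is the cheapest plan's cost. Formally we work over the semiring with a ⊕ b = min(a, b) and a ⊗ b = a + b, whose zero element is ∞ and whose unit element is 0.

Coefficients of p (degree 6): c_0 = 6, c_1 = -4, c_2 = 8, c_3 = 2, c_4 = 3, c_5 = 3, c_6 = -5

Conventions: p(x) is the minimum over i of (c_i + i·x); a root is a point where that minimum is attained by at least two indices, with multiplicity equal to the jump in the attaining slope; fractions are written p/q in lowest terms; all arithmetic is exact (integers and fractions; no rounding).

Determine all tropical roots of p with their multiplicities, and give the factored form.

hull edge (i=0, c=6) to (i=1, c=-4): slope -10, span 1
hull edge (i=1, c=-4) to (i=6, c=-5): slope -1/5, span 5
Factored form: p(x) = -5 ⊗ (x ⊕ 1/5) ⊗ (x ⊕ 1/5) ⊗ (x ⊕ 1/5) ⊗ (x ⊕ 1/5) ⊗ (x ⊕ 1/5) ⊗ (x ⊕ 10)
Answer: roots = 1/5 (mult 5), 10 (mult 1)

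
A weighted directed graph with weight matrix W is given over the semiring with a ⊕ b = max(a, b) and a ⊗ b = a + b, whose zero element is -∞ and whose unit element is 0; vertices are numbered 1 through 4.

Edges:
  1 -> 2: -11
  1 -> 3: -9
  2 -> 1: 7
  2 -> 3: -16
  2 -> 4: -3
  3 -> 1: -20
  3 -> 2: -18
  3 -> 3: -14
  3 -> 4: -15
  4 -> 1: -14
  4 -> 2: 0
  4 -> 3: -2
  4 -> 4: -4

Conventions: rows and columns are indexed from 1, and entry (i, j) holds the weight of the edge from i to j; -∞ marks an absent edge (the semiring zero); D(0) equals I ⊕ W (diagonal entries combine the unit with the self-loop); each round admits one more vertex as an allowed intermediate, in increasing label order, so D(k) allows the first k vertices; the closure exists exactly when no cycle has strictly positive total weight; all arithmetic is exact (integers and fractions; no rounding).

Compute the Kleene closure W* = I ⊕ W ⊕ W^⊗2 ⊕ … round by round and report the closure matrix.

D(0):
  [0, -11, -9, -∞]
  [7, 0, -16, -3]
  [-20, -18, 0, -15]
  [-14, 0, -2, 0]
D(1):
  [0, -11, -9, -∞]
  [7, 0, -2, -3]
  [-20, -18, 0, -15]
  [-14, 0, -2, 0]
D(2):
  [0, -11, -9, -14]
  [7, 0, -2, -3]
  [-11, -18, 0, -15]
  [7, 0, -2, 0]
D(3):
  [0, -11, -9, -14]
  [7, 0, -2, -3]
  [-11, -18, 0, -15]
  [7, 0, -2, 0]
D(4):
  [0, -11, -9, -14]
  [7, 0, -2, -3]
  [-8, -15, 0, -15]
  [7, 0, -2, 0]
Answer: W* = [[0, -11, -9, -14], [7, 0, -2, -3], [-8, -15, 0, -15], [7, 0, -2, 0]]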